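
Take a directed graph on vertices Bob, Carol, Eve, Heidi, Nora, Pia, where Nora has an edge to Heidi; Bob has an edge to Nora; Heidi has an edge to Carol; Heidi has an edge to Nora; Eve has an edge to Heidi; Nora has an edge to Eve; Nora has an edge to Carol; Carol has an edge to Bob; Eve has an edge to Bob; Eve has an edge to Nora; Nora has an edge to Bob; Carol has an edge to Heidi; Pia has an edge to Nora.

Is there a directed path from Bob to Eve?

Yes

Explore from Bob.
Distance 1: reach Nora.
Distance 2: reach Carol, Eve, Heidi.
Found Eve.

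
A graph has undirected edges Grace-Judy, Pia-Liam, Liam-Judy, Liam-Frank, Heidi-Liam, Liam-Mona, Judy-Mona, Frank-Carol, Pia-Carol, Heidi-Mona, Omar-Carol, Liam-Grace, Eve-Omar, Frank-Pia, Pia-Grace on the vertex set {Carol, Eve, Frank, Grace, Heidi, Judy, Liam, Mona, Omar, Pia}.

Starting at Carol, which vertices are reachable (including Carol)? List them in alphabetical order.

Start at Carol.
Its neighbours: Frank, Omar, Pia.
Then their neighbours: Eve, Grace, Liam.
Then next layer: Heidi, Judy, Mona.
Every vertex is now reached.

Carol, Eve, Frank, Grace, Heidi, Judy, Liam, Mona, Omar, Pia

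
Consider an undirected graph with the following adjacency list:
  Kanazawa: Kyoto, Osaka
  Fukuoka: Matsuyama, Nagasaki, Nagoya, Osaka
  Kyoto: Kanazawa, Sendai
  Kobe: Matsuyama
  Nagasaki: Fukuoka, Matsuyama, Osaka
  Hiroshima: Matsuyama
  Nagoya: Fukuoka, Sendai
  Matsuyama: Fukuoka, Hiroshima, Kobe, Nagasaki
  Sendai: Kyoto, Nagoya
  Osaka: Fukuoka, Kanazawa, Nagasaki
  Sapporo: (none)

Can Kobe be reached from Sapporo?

No

Sapporo has no edges, so nothing is reachable from it.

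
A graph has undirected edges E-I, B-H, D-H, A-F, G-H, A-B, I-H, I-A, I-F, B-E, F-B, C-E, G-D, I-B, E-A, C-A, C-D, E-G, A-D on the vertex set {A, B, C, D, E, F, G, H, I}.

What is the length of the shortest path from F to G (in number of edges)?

3

Distance 0: F.
Distance 1: A, B, I.
Distance 2: C, D, E, H.
Distance 3: G — contains G.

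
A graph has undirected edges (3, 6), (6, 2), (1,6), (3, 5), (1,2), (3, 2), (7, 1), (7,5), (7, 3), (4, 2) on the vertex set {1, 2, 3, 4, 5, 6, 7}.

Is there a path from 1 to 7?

Yes

Explore from 1.
Distance 1: reach 2, 6, 7.
Found 7.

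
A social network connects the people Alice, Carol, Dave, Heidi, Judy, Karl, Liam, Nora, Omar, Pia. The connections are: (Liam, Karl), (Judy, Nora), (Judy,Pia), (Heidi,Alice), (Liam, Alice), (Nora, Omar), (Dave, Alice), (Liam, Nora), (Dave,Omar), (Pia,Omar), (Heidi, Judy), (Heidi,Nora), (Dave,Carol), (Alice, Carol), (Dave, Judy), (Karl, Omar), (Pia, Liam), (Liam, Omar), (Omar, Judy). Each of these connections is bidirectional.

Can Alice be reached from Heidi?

Explore from Heidi.
Distance 1: reach Alice, Judy, Nora.
Found Alice.

Yes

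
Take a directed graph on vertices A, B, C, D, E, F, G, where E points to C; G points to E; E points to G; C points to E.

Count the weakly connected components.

5

From A: component {A}.
From B: component {B}.
From C: component {C, E, G}.
From D: component {D}.
From F: component {F}.
That's 5 components.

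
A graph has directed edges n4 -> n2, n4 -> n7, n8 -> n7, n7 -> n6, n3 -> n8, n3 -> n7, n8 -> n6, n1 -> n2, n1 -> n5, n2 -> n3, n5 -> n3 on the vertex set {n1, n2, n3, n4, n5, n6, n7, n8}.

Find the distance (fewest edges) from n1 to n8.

Distance 0: n1.
Distance 1: n2, n5.
Distance 2: n3.
Distance 3: n7, n8 — contains n8.

3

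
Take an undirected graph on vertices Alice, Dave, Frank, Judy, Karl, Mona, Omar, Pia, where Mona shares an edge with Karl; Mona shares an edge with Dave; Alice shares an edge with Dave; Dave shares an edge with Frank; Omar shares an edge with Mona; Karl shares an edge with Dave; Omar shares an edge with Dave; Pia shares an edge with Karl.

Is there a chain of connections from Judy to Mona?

Judy has no edges, so nothing is reachable from it.

No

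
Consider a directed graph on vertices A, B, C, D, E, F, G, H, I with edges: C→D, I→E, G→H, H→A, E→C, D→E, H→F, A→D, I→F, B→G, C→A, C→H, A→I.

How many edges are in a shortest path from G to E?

Distance 0: G.
Distance 1: H.
Distance 2: A, F.
Distance 3: D, I.
Distance 4: E — contains E.

4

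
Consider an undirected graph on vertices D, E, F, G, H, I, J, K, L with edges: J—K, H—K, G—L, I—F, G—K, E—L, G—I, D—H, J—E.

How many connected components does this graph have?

1

From D: component {D, E, F, G, H, I, J, K, L}.
That's 1 component.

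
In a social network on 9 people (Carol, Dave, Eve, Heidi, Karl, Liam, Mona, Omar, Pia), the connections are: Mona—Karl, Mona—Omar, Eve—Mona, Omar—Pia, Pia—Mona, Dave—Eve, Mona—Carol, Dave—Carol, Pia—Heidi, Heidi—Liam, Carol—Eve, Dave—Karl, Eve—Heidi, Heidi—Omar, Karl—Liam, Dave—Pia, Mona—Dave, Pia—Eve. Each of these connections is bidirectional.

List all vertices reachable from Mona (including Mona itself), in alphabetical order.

Carol, Dave, Eve, Heidi, Karl, Liam, Mona, Omar, Pia

Start at Mona.
Its neighbours: Carol, Dave, Eve, Karl, Omar, Pia.
Then their neighbours: Heidi, Liam.
Every vertex is now reached.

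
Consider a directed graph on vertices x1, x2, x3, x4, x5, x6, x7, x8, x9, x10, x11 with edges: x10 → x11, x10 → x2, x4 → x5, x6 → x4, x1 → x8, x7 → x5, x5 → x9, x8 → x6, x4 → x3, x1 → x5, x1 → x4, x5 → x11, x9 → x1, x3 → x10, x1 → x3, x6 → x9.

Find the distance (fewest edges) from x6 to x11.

3

Distance 0: x6.
Distance 1: x4, x9.
Distance 2: x1, x3, x5.
Distance 3: x8, x10, x11 — contains x11.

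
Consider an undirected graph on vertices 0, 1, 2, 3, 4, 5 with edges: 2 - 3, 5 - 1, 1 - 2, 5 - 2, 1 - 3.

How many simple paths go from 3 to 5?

3–1–2–5
3–1–5
3–2–1–5
3–2–5

4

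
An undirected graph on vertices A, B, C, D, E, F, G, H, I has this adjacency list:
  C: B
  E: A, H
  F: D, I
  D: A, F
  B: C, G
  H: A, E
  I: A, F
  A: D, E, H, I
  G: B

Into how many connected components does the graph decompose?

2

From A: component {A, D, E, F, H, I}.
From B: component {B, C, G}.
That's 2 components.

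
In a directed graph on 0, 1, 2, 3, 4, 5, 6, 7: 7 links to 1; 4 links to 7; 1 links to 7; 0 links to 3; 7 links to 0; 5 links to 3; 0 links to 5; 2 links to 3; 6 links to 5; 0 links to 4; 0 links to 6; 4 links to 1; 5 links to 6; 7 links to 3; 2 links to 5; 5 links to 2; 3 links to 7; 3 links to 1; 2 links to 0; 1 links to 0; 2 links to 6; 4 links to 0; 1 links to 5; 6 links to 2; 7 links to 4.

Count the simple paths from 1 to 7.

1→0→3→7
1→0→4→7
1→0→5→2→3→7
1→0→5→3→7
1→0→5→6→2→3→7
1→0→6→2→3→7
1→0→6→2→5→3→7
1→0→6→5→2→3→7
... and 9 more.

17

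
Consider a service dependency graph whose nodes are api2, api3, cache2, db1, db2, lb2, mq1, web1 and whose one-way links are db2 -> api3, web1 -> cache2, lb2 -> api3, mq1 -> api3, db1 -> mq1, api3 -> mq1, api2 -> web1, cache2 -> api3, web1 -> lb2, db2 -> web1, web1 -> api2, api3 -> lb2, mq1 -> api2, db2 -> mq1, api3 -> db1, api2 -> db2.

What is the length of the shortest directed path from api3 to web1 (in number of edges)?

Distance 0: api3.
Distance 1: db1, lb2, mq1.
Distance 2: api2.
Distance 3: db2, web1 — contains web1.

3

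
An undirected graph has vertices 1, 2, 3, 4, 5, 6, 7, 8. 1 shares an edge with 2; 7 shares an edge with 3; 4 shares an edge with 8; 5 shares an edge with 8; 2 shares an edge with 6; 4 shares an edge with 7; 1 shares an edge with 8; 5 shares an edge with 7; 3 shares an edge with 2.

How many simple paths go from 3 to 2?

3

3–2
3–7–4–8–1–2
3–7–5–8–1–2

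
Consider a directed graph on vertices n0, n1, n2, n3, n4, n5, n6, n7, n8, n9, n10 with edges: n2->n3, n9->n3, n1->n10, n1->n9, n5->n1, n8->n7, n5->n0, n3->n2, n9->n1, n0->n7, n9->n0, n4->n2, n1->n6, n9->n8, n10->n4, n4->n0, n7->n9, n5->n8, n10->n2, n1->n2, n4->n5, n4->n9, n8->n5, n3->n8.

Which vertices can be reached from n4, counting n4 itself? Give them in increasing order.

Start at n4.
Its neighbours: n0, n2, n5, n9.
Then their neighbours: n1, n3, n7, n8.
Then next layer: n6, n10.
Every vertex is now reached.

n0, n1, n2, n3, n4, n5, n6, n7, n8, n9, n10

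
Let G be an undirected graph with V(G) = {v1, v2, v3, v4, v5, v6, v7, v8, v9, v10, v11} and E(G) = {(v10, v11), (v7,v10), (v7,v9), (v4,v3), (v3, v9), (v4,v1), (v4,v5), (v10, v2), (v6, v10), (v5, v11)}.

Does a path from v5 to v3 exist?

Yes

Explore from v5.
Distance 1: reach v4, v11.
Distance 2: reach v1, v3, v10.
Found v3.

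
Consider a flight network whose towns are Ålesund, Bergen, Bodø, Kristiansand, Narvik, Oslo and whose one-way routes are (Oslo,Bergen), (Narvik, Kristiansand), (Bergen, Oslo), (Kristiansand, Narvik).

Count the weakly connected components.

From Ålesund: component {Ålesund}.
From Bergen: component {Bergen, Oslo}.
From Bodø: component {Bodø}.
From Kristiansand: component {Kristiansand, Narvik}.
That's 4 components.

4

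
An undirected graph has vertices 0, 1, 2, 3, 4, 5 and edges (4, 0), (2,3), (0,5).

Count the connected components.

3

From 0: component {0, 4, 5}.
From 1: component {1}.
From 2: component {2, 3}.
That's 3 components.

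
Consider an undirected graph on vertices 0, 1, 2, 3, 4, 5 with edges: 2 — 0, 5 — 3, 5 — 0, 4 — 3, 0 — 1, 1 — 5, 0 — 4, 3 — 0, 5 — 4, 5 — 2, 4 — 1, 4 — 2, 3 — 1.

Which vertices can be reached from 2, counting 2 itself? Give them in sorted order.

Start at 2.
Its neighbours: 0, 4, 5.
Then their neighbours: 1, 3.
Every vertex is now reached.

0, 1, 2, 3, 4, 5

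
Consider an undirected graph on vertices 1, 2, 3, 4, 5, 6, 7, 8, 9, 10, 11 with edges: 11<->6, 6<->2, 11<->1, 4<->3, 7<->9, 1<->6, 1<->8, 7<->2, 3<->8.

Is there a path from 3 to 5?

No

Explore from 3.
Distance 1: reach 4, 8.
Distance 2: reach 1.
Distance 3: reach 6, 11.
Distance 4: reach 2.
Distance 5: reach 7.
Distance 6: reach 9.
The search is exhausted without reaching 5; it lies in a different component.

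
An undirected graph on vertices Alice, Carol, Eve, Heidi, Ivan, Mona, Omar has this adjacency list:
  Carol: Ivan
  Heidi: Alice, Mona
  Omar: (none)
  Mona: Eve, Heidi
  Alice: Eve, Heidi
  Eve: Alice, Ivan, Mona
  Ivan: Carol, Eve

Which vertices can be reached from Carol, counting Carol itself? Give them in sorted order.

Alice, Carol, Eve, Heidi, Ivan, Mona

Start at Carol.
Its neighbours: Ivan.
Then their neighbours: Eve.
Then next layer: Alice, Mona.
Then next layer: Heidi.
Nothing further is reachable.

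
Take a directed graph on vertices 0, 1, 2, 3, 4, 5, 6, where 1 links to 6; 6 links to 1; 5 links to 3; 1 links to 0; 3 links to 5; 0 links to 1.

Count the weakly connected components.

From 0: component {0, 1, 6}.
From 2: component {2}.
From 3: component {3, 5}.
From 4: component {4}.
That's 4 components.

4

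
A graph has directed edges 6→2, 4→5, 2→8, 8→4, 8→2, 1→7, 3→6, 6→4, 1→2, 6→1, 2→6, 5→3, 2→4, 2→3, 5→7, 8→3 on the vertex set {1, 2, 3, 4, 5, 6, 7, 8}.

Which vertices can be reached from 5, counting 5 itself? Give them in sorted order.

1, 2, 3, 4, 5, 6, 7, 8

Start at 5.
Its neighbours: 3, 7.
Then their neighbours: 6.
Then next layer: 1, 2, 4.
Then next layer: 8.
Every vertex is now reached.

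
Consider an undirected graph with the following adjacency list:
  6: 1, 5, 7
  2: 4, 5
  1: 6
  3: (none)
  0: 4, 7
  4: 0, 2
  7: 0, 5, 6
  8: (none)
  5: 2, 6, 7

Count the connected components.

From 0: component {0, 1, 2, 4, 5, 6, 7}.
From 3: component {3}.
From 8: component {8}.
That's 3 components.

3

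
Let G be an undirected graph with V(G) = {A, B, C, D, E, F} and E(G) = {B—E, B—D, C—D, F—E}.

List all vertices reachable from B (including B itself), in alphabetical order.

B, C, D, E, F

Start at B.
Its neighbours: D, E.
Then their neighbours: C, F.
Nothing further is reachable.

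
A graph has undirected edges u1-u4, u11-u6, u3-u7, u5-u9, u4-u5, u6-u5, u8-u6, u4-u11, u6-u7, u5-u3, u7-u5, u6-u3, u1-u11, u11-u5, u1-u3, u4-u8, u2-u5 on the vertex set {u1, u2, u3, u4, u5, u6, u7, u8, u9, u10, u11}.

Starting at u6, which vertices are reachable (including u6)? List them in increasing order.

u1, u2, u3, u4, u5, u6, u7, u8, u9, u11

Start at u6.
Its neighbours: u3, u5, u7, u8, u11.
Then their neighbours: u1, u2, u4, u9.
Nothing further is reachable.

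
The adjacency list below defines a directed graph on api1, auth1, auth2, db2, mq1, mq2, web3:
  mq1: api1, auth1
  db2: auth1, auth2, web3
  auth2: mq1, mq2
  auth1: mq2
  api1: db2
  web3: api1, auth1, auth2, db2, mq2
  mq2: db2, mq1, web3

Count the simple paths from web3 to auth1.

16

web3→api1→db2→auth1
web3→api1→db2→auth2→mq1→auth1
web3→api1→db2→auth2→mq2→mq1→auth1
web3→auth1
web3→auth2→mq1→api1→db2→auth1
web3→auth2→mq1→auth1
web3→auth2→mq2→db2→auth1
web3→auth2→mq2→mq1→api1→db2→auth1
... and 8 more.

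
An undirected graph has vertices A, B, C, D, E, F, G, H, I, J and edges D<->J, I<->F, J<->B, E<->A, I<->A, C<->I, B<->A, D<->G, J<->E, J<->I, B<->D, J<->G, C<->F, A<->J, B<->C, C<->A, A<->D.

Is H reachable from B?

Explore from B.
Distance 1: reach A, C, D, J.
Distance 2: reach E, F, G, I.
The search is exhausted without reaching H; it lies in a different component.

No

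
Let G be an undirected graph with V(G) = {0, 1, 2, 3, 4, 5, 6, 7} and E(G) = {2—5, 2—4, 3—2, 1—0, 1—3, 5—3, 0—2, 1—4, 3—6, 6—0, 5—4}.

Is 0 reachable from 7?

7 has no edges, so nothing is reachable from it.

No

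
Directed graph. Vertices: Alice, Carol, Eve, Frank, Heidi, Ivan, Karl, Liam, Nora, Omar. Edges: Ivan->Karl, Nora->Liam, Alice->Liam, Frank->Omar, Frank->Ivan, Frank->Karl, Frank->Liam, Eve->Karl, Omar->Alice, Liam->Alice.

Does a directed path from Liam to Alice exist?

Yes

Explore from Liam.
Distance 1: reach Alice.
Found Alice.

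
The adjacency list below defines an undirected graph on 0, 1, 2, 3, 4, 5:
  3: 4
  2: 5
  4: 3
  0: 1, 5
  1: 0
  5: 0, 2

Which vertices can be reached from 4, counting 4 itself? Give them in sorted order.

Start at 4.
Its neighbours: 3.
Nothing further is reachable.

3, 4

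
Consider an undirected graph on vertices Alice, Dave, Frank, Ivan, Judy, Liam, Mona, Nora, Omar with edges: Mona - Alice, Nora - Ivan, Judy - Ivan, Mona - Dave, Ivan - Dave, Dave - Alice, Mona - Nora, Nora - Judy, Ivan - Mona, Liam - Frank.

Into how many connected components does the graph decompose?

From Alice: component {Alice, Dave, Ivan, Judy, Mona, Nora}.
From Frank: component {Frank, Liam}.
From Omar: component {Omar}.
That's 3 components.

3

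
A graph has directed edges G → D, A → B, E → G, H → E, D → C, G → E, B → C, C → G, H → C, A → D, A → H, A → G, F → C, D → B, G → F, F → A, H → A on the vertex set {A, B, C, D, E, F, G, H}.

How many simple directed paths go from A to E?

6

A→B→C→G→E
A→D→B→C→G→E
A→D→C→G→E
A→G→E
A→H→C→G→E
A→H→E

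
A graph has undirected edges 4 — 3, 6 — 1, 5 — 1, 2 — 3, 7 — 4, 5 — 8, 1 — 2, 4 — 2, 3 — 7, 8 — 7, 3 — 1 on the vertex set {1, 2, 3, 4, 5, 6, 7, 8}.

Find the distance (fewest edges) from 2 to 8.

Distance 0: 2.
Distance 1: 1, 3, 4.
Distance 2: 5, 6, 7.
Distance 3: 8 — contains 8.

3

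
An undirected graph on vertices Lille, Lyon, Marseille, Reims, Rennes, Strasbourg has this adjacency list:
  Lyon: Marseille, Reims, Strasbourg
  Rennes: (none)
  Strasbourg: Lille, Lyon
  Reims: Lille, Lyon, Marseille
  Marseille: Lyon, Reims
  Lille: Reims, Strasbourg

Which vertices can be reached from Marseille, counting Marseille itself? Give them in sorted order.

Lille, Lyon, Marseille, Reims, Strasbourg

Start at Marseille.
Its neighbours: Lyon, Reims.
Then their neighbours: Lille, Strasbourg.
Nothing further is reachable.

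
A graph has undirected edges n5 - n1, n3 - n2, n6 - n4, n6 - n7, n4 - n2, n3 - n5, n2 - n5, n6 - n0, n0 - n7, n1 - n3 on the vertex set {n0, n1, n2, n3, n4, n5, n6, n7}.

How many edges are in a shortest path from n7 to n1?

5

Distance 0: n7.
Distance 1: n0, n6.
Distance 2: n4.
Distance 3: n2.
Distance 4: n3, n5.
Distance 5: n1 — contains n1.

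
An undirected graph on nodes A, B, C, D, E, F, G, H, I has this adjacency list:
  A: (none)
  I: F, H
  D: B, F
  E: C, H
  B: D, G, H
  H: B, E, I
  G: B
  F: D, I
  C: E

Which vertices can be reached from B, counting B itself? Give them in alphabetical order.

Start at B.
Its neighbours: D, G, H.
Then their neighbours: E, F, I.
Then next layer: C.
Nothing further is reachable.

B, C, D, E, F, G, H, I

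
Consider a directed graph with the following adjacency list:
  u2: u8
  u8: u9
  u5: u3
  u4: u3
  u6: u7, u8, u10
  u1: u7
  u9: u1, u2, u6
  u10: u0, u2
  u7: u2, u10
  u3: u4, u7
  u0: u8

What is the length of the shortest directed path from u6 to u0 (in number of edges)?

2

Distance 0: u6.
Distance 1: u7, u8, u10.
Distance 2: u0, u2, u9 — contains u0.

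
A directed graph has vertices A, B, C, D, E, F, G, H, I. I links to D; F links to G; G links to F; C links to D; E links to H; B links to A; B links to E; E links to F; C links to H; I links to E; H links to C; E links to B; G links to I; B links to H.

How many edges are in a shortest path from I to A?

Distance 0: I.
Distance 1: D, E.
Distance 2: B, F, H.
Distance 3: A, C, G — contains A.

3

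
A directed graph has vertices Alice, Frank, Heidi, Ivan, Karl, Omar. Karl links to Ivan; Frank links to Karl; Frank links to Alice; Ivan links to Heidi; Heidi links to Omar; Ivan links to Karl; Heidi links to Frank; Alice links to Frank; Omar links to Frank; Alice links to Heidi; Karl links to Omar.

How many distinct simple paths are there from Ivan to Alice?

3

Ivan→Heidi→Frank→Alice
Ivan→Heidi→Omar→Frank→Alice
Ivan→Karl→Omar→Frank→Alice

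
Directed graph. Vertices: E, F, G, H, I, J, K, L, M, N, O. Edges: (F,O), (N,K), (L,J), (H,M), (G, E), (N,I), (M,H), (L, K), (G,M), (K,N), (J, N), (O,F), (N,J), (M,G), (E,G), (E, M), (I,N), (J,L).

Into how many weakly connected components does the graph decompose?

3

From E: component {E, G, H, M}.
From F: component {F, O}.
From I: component {I, J, K, L, N}.
That's 3 components.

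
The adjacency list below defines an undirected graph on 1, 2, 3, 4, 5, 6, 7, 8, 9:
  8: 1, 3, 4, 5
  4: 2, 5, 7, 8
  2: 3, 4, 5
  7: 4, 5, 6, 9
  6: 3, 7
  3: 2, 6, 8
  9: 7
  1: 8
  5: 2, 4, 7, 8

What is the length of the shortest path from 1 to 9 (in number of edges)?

4

Distance 0: 1.
Distance 1: 8.
Distance 2: 3, 4, 5.
Distance 3: 2, 6, 7.
Distance 4: 9 — contains 9.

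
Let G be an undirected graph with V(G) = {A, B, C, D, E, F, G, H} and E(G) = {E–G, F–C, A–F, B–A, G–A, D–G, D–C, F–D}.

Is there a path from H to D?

No

H has no edges, so nothing is reachable from it.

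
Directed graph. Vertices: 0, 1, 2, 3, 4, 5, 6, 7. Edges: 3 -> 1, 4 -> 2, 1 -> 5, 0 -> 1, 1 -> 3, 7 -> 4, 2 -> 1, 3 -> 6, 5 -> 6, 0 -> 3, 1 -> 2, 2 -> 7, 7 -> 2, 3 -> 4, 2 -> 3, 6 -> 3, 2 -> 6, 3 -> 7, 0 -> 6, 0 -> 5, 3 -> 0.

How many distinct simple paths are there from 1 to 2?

7

1→2
1→3→4→2
1→3→7→2
1→3→7→4→2
1→5→6→3→4→2
1→5→6→3→7→2
1→5→6→3→7→4→2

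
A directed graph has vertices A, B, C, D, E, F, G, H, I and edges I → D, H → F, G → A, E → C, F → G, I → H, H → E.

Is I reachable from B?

No

B has no outgoing edges, so nothing is reachable from it.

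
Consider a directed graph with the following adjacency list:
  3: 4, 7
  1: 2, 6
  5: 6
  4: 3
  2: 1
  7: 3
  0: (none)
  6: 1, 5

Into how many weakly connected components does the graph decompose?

3

From 0: component {0}.
From 1: component {1, 2, 5, 6}.
From 3: component {3, 4, 7}.
That's 3 components.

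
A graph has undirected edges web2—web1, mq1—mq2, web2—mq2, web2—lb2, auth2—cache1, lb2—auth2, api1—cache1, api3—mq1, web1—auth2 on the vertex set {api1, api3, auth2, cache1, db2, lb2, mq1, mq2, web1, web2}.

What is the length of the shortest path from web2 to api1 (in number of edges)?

Distance 0: web2.
Distance 1: lb2, mq2, web1.
Distance 2: auth2, mq1.
Distance 3: api3, cache1.
Distance 4: api1 — contains api1.

4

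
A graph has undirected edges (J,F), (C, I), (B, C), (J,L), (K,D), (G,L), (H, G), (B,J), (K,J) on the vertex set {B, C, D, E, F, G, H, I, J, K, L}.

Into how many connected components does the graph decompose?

From B: component {B, C, D, F, G, H, I, J, K, L}.
From E: component {E}.
That's 2 components.

2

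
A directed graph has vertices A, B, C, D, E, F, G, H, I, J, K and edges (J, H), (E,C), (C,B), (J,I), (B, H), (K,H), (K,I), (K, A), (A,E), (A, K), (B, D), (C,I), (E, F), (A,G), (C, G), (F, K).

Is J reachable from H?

H has no outgoing edges, so nothing is reachable from it.

No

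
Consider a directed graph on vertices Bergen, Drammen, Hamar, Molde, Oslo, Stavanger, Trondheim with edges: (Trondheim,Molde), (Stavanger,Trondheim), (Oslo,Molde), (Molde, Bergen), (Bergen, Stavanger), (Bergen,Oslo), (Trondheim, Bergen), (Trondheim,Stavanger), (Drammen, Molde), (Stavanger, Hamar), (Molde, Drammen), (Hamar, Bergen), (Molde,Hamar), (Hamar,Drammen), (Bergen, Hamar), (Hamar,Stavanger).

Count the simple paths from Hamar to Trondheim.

3

Hamar→Bergen→Stavanger→Trondheim
Hamar→Drammen→Molde→Bergen→Stavanger→Trondheim
Hamar→Stavanger→Trondheim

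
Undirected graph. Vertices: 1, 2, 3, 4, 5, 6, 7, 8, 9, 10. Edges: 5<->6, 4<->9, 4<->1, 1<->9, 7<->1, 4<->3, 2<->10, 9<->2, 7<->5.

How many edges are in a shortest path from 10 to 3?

4

Distance 0: 10.
Distance 1: 2.
Distance 2: 9.
Distance 3: 1, 4.
Distance 4: 3, 7 — contains 3.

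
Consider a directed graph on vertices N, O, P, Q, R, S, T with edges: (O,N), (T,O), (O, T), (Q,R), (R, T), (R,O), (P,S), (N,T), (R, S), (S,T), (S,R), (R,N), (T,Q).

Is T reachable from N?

Explore from N.
Distance 1: reach T.
Found T.

Yes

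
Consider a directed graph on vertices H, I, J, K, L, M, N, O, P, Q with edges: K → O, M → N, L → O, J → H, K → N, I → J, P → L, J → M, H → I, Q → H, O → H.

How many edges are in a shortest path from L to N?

6

Distance 0: L.
Distance 1: O.
Distance 2: H.
Distance 3: I.
Distance 4: J.
Distance 5: M.
Distance 6: N — contains N.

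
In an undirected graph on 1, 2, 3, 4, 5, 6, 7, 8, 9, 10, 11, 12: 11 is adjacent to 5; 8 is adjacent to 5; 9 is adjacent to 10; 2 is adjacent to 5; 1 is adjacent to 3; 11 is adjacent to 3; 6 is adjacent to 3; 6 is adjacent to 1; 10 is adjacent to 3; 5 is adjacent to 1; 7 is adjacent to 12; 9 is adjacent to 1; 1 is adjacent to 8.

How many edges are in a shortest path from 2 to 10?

4

Distance 0: 2.
Distance 1: 5.
Distance 2: 1, 8, 11.
Distance 3: 3, 6, 9.
Distance 4: 10 — contains 10.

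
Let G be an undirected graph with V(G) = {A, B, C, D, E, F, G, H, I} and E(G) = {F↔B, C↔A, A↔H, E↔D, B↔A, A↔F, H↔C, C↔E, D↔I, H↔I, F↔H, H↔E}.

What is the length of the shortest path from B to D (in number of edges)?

4

Distance 0: B.
Distance 1: A, F.
Distance 2: C, H.
Distance 3: E, I.
Distance 4: D — contains D.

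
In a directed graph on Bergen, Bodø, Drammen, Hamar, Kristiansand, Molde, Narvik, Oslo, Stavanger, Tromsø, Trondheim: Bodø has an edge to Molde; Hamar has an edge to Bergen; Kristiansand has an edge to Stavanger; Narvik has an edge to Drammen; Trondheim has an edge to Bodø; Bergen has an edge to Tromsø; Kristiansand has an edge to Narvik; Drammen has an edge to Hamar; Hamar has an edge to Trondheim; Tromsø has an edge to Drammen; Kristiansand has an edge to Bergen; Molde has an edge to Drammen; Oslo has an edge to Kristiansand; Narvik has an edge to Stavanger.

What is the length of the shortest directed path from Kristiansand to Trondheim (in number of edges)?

Distance 0: Kristiansand.
Distance 1: Bergen, Narvik, Stavanger.
Distance 2: Drammen, Tromsø.
Distance 3: Hamar.
Distance 4: Trondheim — contains Trondheim.

4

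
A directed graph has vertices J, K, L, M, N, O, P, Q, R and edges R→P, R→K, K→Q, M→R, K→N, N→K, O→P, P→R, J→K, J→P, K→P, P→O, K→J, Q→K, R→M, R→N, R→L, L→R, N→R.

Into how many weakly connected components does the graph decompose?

1

From J: component {J, K, L, M, N, O, P, Q, R}.
That's 1 component.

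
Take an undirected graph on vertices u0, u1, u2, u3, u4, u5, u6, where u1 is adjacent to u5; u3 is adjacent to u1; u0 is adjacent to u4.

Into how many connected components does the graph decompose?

From u0: component {u0, u4}.
From u1: component {u1, u3, u5}.
From u2: component {u2}.
From u6: component {u6}.
That's 4 components.

4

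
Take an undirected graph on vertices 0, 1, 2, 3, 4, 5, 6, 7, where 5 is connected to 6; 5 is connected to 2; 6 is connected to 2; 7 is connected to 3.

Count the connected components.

From 0: component {0}.
From 1: component {1}.
From 2: component {2, 5, 6}.
From 3: component {3, 7}.
From 4: component {4}.
That's 5 components.

5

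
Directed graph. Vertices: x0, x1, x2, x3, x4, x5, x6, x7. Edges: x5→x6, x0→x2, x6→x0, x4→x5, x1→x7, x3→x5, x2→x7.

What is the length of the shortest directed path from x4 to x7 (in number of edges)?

Distance 0: x4.
Distance 1: x5.
Distance 2: x6.
Distance 3: x0.
Distance 4: x2.
Distance 5: x7 — contains x7.

5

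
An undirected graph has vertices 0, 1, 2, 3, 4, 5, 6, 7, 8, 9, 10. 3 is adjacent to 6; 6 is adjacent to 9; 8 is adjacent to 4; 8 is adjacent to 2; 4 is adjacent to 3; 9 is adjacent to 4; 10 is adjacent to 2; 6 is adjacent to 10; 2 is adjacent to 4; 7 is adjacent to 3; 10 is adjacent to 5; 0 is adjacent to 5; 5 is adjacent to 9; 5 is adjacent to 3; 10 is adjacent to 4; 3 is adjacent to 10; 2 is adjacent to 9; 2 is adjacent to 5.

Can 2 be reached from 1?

No

1 has no edges, so nothing is reachable from it.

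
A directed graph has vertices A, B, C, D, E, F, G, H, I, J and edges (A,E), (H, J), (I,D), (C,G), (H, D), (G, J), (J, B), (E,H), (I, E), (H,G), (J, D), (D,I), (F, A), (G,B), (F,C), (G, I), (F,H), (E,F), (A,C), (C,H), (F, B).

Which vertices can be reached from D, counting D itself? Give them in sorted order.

Start at D.
Its neighbours: I.
Then their neighbours: E.
Then next layer: F, H.
Then next layer: A, B, C, G, J.
Every vertex is now reached.

A, B, C, D, E, F, G, H, I, J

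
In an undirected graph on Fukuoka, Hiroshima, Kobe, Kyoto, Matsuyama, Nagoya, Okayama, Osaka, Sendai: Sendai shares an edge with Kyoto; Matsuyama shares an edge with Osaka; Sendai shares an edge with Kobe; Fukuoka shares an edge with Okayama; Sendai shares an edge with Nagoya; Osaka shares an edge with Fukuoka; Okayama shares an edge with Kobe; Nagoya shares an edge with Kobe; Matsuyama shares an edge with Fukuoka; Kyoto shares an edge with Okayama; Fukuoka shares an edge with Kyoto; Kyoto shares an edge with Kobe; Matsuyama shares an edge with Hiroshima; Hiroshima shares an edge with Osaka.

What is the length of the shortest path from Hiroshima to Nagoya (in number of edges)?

5

Distance 0: Hiroshima.
Distance 1: Matsuyama, Osaka.
Distance 2: Fukuoka.
Distance 3: Kyoto, Okayama.
Distance 4: Kobe, Sendai.
Distance 5: Nagoya — contains Nagoya.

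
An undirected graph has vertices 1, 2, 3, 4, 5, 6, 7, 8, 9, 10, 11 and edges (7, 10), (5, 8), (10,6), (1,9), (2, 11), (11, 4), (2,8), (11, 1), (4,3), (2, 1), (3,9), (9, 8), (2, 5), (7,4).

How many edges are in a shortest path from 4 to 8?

Distance 0: 4.
Distance 1: 3, 7, 11.
Distance 2: 1, 2, 9, 10.
Distance 3: 5, 6, 8 — contains 8.

3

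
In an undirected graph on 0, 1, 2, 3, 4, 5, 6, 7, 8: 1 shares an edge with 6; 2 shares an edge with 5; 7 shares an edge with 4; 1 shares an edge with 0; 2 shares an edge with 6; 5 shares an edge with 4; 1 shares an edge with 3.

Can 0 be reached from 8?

8 has no edges, so nothing is reachable from it.

No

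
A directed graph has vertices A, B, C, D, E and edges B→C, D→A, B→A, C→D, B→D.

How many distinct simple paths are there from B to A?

3

B→A
B→C→D→A
B→D→A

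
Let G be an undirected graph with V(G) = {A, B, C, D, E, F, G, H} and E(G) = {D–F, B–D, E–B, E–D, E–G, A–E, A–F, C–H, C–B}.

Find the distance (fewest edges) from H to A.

4

Distance 0: H.
Distance 1: C.
Distance 2: B.
Distance 3: D, E.
Distance 4: A, F, G — contains A.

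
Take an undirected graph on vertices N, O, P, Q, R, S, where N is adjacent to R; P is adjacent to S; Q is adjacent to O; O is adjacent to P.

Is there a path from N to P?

No

Explore from N.
Distance 1: reach R.
The search is exhausted without reaching P; it lies in a different component.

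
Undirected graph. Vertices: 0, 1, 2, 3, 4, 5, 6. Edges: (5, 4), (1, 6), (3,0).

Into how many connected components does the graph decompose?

4

From 0: component {0, 3}.
From 1: component {1, 6}.
From 2: component {2}.
From 4: component {4, 5}.
That's 4 components.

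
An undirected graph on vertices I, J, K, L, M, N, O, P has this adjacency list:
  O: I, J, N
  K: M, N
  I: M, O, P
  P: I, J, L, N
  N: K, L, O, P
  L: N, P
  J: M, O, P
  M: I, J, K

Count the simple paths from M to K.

13

M–I–O–J–P–L–N–K
M–I–O–J–P–N–K
M–I–O–N–K
M–I–P–J–O–N–K
M–I–P–L–N–K
M–I–P–N–K
M–J–O–I–P–L–N–K
M–J–O–I–P–N–K
M–J–O–N–K
M–J–P–I–O–N–K
M–J–P–L–N–K
M–J–P–N–K
M–K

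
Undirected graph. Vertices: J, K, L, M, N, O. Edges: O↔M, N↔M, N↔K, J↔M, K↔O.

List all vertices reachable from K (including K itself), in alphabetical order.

J, K, M, N, O

Start at K.
Its neighbours: N, O.
Then their neighbours: M.
Then next layer: J.
Nothing further is reachable.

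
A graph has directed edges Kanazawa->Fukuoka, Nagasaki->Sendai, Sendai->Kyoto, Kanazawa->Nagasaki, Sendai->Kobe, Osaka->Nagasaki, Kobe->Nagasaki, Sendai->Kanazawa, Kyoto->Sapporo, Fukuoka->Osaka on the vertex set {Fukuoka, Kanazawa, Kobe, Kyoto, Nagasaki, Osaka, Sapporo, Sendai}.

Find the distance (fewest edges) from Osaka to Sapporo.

Distance 0: Osaka.
Distance 1: Nagasaki.
Distance 2: Sendai.
Distance 3: Kanazawa, Kobe, Kyoto.
Distance 4: Fukuoka, Sapporo — contains Sapporo.

4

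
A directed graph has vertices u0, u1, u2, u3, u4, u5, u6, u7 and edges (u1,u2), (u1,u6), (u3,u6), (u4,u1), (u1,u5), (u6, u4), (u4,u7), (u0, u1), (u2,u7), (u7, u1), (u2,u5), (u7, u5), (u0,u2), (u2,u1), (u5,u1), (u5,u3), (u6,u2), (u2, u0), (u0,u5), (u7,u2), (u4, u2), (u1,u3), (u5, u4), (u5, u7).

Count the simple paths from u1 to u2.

u1→u2
u1→u3→u6→u2
u1→u3→u6→u4→u2
u1→u3→u6→u4→u7→u2
u1→u5→u3→u6→u2
u1→u5→u3→u6→u4→u2
u1→u5→u3→u6→u4→u7→u2
u1→u5→u4→u2
u1→u5→u4→u7→u2
u1→u5→u7→u2
u1→u6→u2
u1→u6→u4→u2
u1→u6→u4→u7→u2

13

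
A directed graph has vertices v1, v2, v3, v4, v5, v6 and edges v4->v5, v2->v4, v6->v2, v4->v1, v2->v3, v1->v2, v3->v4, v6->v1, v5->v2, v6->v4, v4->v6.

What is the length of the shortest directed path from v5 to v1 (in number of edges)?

3

Distance 0: v5.
Distance 1: v2.
Distance 2: v3, v4.
Distance 3: v1, v6 — contains v1.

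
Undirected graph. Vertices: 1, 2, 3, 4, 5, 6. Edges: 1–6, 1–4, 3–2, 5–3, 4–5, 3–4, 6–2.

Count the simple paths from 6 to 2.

6–1–4–3–2
6–1–4–5–3–2
6–2

3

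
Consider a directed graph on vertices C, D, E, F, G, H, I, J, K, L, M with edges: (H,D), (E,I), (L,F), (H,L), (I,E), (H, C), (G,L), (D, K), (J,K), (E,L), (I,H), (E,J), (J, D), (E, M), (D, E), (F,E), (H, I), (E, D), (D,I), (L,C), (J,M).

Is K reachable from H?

Explore from H.
Distance 1: reach C, D, I, L.
Distance 2: reach E, F, K.
Found K.

Yes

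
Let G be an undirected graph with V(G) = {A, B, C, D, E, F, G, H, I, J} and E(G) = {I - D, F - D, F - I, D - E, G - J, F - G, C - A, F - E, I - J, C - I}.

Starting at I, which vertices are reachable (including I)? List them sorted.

A, C, D, E, F, G, I, J

Start at I.
Its neighbours: C, D, F, J.
Then their neighbours: A, E, G.
Nothing further is reachable.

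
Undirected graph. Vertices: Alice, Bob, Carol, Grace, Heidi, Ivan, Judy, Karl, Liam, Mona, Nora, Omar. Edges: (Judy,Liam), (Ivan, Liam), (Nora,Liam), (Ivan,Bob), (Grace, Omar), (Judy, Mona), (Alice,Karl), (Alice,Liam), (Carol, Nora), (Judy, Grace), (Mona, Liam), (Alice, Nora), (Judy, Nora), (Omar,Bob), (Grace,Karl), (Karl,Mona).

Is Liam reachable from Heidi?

Heidi has no edges, so nothing is reachable from it.

No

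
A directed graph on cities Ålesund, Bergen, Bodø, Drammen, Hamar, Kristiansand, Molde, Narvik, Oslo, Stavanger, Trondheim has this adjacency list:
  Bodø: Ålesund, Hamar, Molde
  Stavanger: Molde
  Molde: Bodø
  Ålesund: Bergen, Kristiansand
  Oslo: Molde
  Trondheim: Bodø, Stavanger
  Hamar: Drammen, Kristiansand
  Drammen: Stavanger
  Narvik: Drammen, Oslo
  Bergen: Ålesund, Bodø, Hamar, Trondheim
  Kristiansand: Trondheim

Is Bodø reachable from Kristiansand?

Explore from Kristiansand.
Distance 1: reach Trondheim.
Distance 2: reach Bodø, Stavanger.
Found Bodø.

Yes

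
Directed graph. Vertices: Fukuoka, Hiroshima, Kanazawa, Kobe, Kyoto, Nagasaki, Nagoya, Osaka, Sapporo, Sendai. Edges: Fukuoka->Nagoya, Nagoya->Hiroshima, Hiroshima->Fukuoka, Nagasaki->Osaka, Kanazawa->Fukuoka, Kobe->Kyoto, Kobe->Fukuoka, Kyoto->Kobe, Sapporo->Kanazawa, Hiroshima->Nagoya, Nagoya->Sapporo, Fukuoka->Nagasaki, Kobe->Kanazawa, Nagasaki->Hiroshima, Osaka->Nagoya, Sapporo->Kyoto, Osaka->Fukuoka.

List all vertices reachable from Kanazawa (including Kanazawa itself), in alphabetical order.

Fukuoka, Hiroshima, Kanazawa, Kobe, Kyoto, Nagasaki, Nagoya, Osaka, Sapporo

Start at Kanazawa.
Its neighbours: Fukuoka.
Then their neighbours: Nagasaki, Nagoya.
Then next layer: Hiroshima, Osaka, Sapporo.
Then next layer: Kyoto.
Then next layer: Kobe.
Nothing further is reachable.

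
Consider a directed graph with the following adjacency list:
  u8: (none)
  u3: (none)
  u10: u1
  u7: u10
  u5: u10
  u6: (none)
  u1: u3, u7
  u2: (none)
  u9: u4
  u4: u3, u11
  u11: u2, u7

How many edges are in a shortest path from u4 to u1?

Distance 0: u4.
Distance 1: u3, u11.
Distance 2: u2, u7.
Distance 3: u10.
Distance 4: u1 — contains u1.

4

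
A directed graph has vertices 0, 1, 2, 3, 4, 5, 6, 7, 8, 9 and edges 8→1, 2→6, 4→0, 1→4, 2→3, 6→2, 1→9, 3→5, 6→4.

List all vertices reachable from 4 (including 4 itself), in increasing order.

Start at 4.
Its neighbours: 0.
Nothing further is reachable.

0, 4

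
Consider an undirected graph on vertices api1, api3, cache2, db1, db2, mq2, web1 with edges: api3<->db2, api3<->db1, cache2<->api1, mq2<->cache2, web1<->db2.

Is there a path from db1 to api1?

No

Explore from db1.
Distance 1: reach api3.
Distance 2: reach db2.
Distance 3: reach web1.
The search is exhausted without reaching api1; it lies in a different component.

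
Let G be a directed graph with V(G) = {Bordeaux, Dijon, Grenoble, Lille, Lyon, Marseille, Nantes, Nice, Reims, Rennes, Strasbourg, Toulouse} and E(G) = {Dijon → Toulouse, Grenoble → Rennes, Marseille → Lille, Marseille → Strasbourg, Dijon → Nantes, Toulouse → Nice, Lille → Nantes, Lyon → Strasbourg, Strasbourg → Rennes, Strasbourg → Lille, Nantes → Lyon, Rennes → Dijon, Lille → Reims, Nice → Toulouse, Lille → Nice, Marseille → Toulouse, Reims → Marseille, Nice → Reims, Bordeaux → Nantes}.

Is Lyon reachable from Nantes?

Explore from Nantes.
Distance 1: reach Lyon.
Found Lyon.

Yes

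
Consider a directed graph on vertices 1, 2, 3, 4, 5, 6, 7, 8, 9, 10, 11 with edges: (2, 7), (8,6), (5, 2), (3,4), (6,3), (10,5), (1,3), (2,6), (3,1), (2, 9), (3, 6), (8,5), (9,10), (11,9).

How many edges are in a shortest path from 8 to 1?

3

Distance 0: 8.
Distance 1: 5, 6.
Distance 2: 2, 3.
Distance 3: 1, 4, 7, 9 — contains 1.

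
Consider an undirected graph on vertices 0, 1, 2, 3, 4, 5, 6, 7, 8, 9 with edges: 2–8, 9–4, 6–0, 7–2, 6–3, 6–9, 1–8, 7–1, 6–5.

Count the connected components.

2

From 0: component {0, 3, 4, 5, 6, 9}.
From 1: component {1, 2, 7, 8}.
That's 2 components.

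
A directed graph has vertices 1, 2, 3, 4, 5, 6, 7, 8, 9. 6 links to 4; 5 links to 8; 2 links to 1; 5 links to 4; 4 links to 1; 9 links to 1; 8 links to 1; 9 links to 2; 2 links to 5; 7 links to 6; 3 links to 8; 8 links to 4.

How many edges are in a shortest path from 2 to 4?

Distance 0: 2.
Distance 1: 1, 5.
Distance 2: 4, 8 — contains 4.

2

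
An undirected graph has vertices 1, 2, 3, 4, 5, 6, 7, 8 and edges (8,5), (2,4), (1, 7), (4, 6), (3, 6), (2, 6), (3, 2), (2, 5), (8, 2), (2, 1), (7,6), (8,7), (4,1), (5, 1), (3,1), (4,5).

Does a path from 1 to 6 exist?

Explore from 1.
Distance 1: reach 2, 3, 4, 5, 7.
Distance 2: reach 6, 8.
Found 6.

Yes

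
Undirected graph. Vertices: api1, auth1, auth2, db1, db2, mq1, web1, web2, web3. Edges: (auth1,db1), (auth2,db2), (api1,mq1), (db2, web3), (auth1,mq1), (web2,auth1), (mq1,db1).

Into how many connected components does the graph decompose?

From api1: component {api1, auth1, db1, mq1, web2}.
From auth2: component {auth2, db2, web3}.
From web1: component {web1}.
That's 3 components.

3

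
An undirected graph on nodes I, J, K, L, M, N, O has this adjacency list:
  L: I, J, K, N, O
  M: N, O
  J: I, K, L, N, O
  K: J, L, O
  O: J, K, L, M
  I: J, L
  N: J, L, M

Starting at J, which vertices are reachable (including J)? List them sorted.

I, J, K, L, M, N, O

Start at J.
Its neighbours: I, K, L, N, O.
Then their neighbours: M.
Every vertex is now reached.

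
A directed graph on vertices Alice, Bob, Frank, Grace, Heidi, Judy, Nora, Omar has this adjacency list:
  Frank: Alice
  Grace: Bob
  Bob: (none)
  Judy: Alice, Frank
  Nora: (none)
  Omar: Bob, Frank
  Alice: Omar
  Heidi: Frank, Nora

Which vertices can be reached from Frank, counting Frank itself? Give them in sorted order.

Start at Frank.
Its neighbours: Alice.
Then their neighbours: Omar.
Then next layer: Bob.
Nothing further is reachable.

Alice, Bob, Frank, Omar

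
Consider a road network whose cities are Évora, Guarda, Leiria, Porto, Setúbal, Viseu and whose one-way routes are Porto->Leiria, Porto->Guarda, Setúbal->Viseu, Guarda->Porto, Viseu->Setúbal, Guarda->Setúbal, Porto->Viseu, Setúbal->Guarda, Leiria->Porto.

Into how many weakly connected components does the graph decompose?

2

From Évora: component {Évora}.
From Guarda: component {Guarda, Leiria, Porto, Setúbal, Viseu}.
That's 2 components.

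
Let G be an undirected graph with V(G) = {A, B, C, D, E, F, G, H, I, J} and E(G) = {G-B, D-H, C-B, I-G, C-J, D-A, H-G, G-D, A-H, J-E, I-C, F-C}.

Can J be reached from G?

Yes

Explore from G.
Distance 1: reach B, D, H, I.
Distance 2: reach A, C.
Distance 3: reach F, J.
Found J.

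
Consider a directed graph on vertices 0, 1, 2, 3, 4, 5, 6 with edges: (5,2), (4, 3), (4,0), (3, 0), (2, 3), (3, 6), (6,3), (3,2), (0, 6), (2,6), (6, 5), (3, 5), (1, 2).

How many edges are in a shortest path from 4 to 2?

2

Distance 0: 4.
Distance 1: 0, 3.
Distance 2: 2, 5, 6 — contains 2.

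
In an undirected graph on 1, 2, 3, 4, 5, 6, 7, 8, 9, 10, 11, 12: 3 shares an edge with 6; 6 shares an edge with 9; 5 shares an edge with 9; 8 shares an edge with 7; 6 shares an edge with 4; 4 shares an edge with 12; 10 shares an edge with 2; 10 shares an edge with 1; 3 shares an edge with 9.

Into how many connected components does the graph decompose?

From 1: component {1, 2, 10}.
From 3: component {3, 4, 5, 6, 9, 12}.
From 7: component {7, 8}.
From 11: component {11}.
That's 4 components.

4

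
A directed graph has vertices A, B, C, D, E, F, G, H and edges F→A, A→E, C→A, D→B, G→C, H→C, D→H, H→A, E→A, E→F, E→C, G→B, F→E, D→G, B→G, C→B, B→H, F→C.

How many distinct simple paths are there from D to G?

D→B→G
D→G
D→H→A→E→C→B→G
D→H→A→E→F→C→B→G
D→H→C→B→G

5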